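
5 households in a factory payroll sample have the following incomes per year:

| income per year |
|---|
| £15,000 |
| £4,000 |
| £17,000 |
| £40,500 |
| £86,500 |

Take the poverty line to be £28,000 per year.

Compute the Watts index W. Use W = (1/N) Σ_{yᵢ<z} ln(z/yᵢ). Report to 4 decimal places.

Below the line: £4,000, £15,000, £17,000 (q = 3 of N = 5).
ln(z/y) terms: ln(28000/4000) = 1.9459; ln(28000/15000) = 0.6242; ln(28000/17000) = 0.4990.
W = 3.069056 / 5 = 0.6138.

0.6138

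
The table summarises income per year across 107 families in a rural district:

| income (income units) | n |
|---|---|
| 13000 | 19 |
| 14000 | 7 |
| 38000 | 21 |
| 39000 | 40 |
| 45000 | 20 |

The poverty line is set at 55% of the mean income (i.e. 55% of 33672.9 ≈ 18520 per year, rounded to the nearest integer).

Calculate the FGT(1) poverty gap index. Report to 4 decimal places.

0.0689

Incomes under z: 19×13000, 7×14000 (q = 26 of N = 107).
Relative gaps: (18520−13000)/18520 = 0.2981 (×19); (18520−14000)/18520 = 0.2441 (×7).
Σ = 7.371490. Dividing by the full population N = 107 gives P₁ = 0.0689.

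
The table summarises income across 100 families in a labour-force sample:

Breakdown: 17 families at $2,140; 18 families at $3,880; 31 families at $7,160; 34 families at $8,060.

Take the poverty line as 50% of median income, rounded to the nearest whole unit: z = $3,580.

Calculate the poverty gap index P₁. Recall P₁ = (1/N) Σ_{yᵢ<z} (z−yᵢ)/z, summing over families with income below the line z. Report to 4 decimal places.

0.0684

Below the line: 17×$2,140 (q = 17 of N = 100).
Gap ratios (z−y)/z: (3580−2140)/3580 = 0.4022 (×17).
Σ = 6.837989. Dividing by the full population N = 100 gives P₁ = 0.0684.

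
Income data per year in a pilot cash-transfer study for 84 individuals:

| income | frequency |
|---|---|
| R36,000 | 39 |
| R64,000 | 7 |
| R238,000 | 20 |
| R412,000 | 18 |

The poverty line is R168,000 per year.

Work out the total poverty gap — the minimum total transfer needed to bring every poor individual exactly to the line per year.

Below z: 39×R36,000, 7×R64,000 (q = 46 of N = 84).
Individual gaps: 39×(168000−36000) = 5148000; 7×(168000−64000) = 728000.
Aggregate gap = R5,876,000.

R5,876,000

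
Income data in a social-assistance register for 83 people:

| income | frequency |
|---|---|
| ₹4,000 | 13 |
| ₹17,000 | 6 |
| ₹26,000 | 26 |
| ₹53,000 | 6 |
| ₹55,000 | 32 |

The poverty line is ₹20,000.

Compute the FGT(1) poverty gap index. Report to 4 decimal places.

Below the line: 13×₹4,000, 6×₹17,000 (q = 19 of N = 83).
Relative gaps: (20000−4000)/20000 = 0.8000 (×13); (20000−17000)/20000 = 0.1500 (×6).
Sum of shortfalls = 11.300000; P₁ averages over all N: 11.300000 / 83 = 0.1361.

0.1361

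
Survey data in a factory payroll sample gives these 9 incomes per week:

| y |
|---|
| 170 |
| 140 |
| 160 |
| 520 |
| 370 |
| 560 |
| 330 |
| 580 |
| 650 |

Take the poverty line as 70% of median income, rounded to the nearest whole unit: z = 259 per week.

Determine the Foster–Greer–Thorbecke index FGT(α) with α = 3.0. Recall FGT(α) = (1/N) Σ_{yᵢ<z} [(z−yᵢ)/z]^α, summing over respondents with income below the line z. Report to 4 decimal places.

0.0215

Below z: 140, 160, 170 (q = 3 of N = 9).
Relative gaps: (259−140)/259 = 0.4595; (259−160)/259 = 0.3822; (259−170)/259 = 0.3436.
Raised to α = 3.0: 0.09699; 0.05585; 0.04058.
Sum = 0.193417; FGT(3.0) = 0.193417 / 9 = 0.0215.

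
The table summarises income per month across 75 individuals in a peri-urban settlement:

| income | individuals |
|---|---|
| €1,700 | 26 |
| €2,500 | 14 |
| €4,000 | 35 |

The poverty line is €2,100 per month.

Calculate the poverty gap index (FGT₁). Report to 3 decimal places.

Below the line: 26×€1,700 (q = 26 of N = 75).
Gap ratios (z−y)/z: (2100−1700)/2100 = 0.1905 (×26).
Σ = 4.952381. Dividing by the full population N = 75 gives P₁ = 0.066.

0.066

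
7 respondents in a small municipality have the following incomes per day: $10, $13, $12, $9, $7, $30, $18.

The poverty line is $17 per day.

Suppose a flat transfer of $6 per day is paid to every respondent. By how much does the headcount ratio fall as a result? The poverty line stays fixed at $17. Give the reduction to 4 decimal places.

Before: below the line — $7, $9, $10, $12, $13; headcount ratio = 0.714286.
After the $6 transfer: below the line — $13, $15, $16; headcount ratio = 0.428571.
Reduction = 0.714286 − 0.428571 = 0.2857.

0.2857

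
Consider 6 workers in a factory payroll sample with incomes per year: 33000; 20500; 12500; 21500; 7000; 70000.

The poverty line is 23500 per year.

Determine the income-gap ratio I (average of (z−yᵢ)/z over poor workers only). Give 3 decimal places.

0.346

Below the line: 7000, 12500, 20500, 21500 (q = 4 of N = 6).
Relative gaps: 0.7021, 0.4681, 0.1277, 0.0851; sum = 1.382979.
I averages over the q = 4 poor units only: 1.382979 / 4 = 0.346.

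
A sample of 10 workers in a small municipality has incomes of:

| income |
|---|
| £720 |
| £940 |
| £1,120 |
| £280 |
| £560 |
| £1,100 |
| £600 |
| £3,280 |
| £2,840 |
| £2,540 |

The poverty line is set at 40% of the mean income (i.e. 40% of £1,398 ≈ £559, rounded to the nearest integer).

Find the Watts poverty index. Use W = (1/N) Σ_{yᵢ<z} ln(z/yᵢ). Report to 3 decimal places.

Below the line: £280 (q = 1 of N = 10).
ln(z/y) terms: ln(559/280) = 0.6914.
W = 0.691360 / 10 = 0.069.

0.069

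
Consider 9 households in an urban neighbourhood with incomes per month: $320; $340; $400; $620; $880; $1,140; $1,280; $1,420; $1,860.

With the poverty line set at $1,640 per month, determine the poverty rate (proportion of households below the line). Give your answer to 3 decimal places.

8 of the 9 households have income below $1,640.
H = 8/9 = 0.889.

0.889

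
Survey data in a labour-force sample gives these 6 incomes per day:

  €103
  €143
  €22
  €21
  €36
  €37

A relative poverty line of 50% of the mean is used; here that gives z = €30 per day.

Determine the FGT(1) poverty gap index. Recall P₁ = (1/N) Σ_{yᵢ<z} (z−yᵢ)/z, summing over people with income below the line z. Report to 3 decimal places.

Below z: €21, €22 (q = 2 of N = 6).
Normalized shortfalls: (30−21)/30 = 0.3000; (30−22)/30 = 0.2667.
Sum of shortfalls = 0.566667; P₁ averages over all N: 0.566667 / 6 = 0.094.

0.094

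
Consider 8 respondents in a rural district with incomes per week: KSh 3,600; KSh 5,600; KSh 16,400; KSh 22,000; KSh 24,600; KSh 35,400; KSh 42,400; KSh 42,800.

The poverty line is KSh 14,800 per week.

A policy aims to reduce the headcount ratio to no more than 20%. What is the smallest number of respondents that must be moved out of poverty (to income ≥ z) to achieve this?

1

2 of the 8 respondents are poor, so H = 2/8 = 0.250.
A headcount ratio of at most 20% allows at most ⌊0.20 × 8⌋ = 1 poor respondents.
So at least 2 − 1 = 1 must be lifted.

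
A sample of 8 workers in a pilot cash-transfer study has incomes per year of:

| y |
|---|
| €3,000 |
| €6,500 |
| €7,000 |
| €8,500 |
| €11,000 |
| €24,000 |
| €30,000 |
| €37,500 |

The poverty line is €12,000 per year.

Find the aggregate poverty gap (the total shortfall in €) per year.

Incomes under z: €3,000, €6,500, €7,000, €8,500, €11,000 (q = 5 of N = 8).
Individual gaps: 12000−3000 = 9000; 12000−6500 = 5500; 12000−7000 = 5000; 12000−8500 = 3500; 12000−11000 = 1000.
Aggregate gap = €24,000.

€24,000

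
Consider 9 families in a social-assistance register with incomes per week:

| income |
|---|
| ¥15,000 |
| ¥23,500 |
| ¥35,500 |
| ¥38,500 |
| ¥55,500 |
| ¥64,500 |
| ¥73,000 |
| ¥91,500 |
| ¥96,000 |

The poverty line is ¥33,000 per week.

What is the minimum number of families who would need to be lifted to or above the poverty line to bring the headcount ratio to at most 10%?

2

Currently q = 2 of N = 9 are below the line (H = 0.222).
A headcount ratio of at most 10% allows at most ⌊0.10 × 9⌋ = 0 poor families.
So at least 2 − 0 = 2 must be lifted.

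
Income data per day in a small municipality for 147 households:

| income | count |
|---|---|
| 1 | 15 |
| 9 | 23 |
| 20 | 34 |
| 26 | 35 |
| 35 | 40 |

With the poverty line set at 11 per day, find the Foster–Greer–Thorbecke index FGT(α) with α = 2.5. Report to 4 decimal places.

0.0826

Below the line: 15×1, 23×9 (q = 38 of N = 147).
Shortfall ratios: (11−1)/11 = 0.9091 (×15); (11−9)/11 = 0.1818 (×23).
Raised to α = 2.5: 0.78799 (×15); 0.01410 (×23).
Sum = 12.143990; FGT(2.5) = 12.143990 / 147 = 0.0826.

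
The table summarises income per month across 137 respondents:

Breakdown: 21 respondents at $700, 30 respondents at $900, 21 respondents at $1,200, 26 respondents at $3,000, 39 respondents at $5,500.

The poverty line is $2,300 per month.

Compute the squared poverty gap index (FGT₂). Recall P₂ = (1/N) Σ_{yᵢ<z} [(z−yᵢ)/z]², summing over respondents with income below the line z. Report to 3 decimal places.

Below the line: 21×$700, 30×$900, 21×$1,200 (q = 72 of N = 137).
Shortfall ratios: (2300−700)/2300 = 0.6957 (×21); (2300−900)/2300 = 0.6087 (×30); (2300−1200)/2300 = 0.4783 (×21).
Squared: 0.4839 (×21); 0.3705 (×30); 0.2287 (×21).
Sum = 26.081285; P₂ = 26.081285 / 137 = 0.190.

0.190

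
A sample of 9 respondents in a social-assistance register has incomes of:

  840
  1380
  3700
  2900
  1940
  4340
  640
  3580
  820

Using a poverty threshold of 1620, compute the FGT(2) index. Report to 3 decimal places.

0.096

Below the line: 640, 820, 840, 1380 (q = 4 of N = 9).
Relative gaps: (1620−640)/1620 = 0.6049; (1620−820)/1620 = 0.4938; (1620−840)/1620 = 0.4815; (1620−1380)/1620 = 0.1481.
Squared: 0.3660; 0.2439; 0.2318; 0.0219.
Sum = 0.863588; P₂ = 0.863588 / 9 = 0.096.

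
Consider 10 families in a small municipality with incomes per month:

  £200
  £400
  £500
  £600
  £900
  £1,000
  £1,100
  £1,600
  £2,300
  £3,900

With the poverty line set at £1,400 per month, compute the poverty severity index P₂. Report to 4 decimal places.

0.2240

Incomes under z: £200, £400, £500, £600, £900, £1,000, £1,100 (q = 7 of N = 10).
Shortfall ratios: (1400−200)/1400 = 0.8571; (1400−400)/1400 = 0.7143; (1400−500)/1400 = 0.6429; (1400−600)/1400 = 0.5714; (1400−900)/1400 = 0.3571; (1400−1000)/1400 = 0.2857; (1400−1100)/1400 = 0.2143.
Squared: 0.7347; 0.5102; 0.4133; 0.3265; 0.1276; 0.0816; 0.0459.
Sum = 2.239796; P₂ = 2.239796 / 10 = 0.2240.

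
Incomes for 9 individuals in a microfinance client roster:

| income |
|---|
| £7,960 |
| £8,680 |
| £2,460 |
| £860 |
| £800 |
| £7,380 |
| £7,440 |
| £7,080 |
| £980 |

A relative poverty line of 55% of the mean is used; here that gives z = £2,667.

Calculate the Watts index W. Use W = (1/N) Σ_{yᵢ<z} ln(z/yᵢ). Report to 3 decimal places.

Below the line: £800, £860, £980, £2,460 (q = 4 of N = 9).
ln(z/y) terms: ln(2667/800) = 1.2041; ln(2667/860) = 1.1318; ln(2667/980) = 1.0012; ln(2667/2460) = 0.0808.
W = 3.417825 / 9 = 0.380.

0.380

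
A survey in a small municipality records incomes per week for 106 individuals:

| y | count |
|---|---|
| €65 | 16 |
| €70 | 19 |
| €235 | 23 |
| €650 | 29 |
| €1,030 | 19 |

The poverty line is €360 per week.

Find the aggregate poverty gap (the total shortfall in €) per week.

Poor units: 16×€65, 19×€70, 23×€235 (q = 58 of N = 106).
Individual gaps: 16×(360−65) = 4720; 19×(360−70) = 5510; 23×(360−235) = 2875.
Aggregate gap = €13,105.

€13,105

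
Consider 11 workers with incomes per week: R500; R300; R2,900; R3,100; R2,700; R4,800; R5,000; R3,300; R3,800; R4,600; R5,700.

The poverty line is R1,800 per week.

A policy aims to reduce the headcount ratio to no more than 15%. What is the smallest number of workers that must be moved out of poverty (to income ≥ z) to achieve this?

Currently q = 2 of N = 11 are below the line (H = 0.182).
A headcount ratio of at most 15% allows at most ⌊0.15 × 11⌋ = 1 poor workers.
So at least 2 − 1 = 1 must be lifted.

1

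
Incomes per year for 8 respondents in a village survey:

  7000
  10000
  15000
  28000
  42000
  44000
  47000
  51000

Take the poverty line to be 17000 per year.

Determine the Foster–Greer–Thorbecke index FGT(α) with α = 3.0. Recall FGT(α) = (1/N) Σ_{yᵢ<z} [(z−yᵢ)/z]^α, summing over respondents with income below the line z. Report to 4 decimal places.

0.0344

Poor units: 7000, 10000, 15000 (q = 3 of N = 8).
Gap ratios (z−y)/z: (17000−7000)/17000 = 0.5882; (17000−10000)/17000 = 0.4118; (17000−15000)/17000 = 0.1176.
Raised to α = 3.0: 0.20354; 0.06981; 0.00163.
Sum = 0.274985; FGT(3.0) = 0.274985 / 8 = 0.0344.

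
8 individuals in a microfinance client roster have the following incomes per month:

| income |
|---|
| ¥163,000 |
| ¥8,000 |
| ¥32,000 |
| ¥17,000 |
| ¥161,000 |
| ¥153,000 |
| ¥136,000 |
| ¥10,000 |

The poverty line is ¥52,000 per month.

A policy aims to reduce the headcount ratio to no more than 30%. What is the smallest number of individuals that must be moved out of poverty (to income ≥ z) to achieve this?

Currently q = 4 of N = 8 are below the line (H = 0.500).
A headcount ratio of at most 30% allows at most ⌊0.30 × 8⌋ = 2 poor individuals.
So at least 4 − 2 = 2 must be lifted.

2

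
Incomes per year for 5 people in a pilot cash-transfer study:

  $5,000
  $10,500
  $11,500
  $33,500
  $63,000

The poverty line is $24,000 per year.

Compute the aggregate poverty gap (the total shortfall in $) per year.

Below z: $5,000, $10,500, $11,500 (q = 3 of N = 5).
Individual gaps: 24000−5000 = 19000; 24000−10500 = 13500; 24000−11500 = 12500.
Aggregate gap = $45,000.

$45,000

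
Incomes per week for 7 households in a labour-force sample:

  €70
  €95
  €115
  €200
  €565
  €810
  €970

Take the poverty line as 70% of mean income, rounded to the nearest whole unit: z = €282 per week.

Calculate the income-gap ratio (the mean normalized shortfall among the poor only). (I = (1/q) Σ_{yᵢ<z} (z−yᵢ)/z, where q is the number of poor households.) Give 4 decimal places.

0.5745

Incomes under z: €70, €95, €115, €200 (q = 4 of N = 7).
Relative gaps: 0.7518, 0.6631, 0.5922, 0.2908; sum = 2.297872.
The income-gap ratio divides by q (the poor only): 2.297872 / 4 = 0.5745.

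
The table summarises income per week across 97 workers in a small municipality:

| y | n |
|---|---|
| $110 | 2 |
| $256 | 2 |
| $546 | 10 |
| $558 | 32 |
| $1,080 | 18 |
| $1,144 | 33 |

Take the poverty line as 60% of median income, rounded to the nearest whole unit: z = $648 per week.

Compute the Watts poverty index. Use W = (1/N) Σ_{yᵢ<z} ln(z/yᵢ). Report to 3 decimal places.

0.123

Below the line: 2×$110, 2×$256, 10×$546, 32×$558 (q = 46 of N = 97).
Log shortfalls: ln(648/110) = 1.7734 (×2); ln(648/256) = 0.9287 (×2); ln(648/546) = 0.1713 (×10); ln(648/558) = 0.1495 (×32).
W = 11.901980 / 97 = 0.123.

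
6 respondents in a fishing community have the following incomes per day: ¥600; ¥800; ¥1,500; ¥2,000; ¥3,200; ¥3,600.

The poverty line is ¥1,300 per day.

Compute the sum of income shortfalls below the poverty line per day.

¥1,200

Poor units: ¥600, ¥800 (q = 2 of N = 6).
Individual gaps: 1300−600 = 700; 1300−800 = 500.
Aggregate gap = ¥1,200.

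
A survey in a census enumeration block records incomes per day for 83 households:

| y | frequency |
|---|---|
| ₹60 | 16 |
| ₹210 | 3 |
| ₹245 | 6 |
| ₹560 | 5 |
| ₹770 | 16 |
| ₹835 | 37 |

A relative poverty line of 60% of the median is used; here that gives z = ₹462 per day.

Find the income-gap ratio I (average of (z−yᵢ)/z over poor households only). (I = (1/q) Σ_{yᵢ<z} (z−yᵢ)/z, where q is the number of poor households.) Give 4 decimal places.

Poor units: 16×₹60, 3×₹210, 6×₹245 (q = 25 of N = 83).
Shortfall ratios (z−y)/z: 0.8701 (×16), 0.5455 (×3), 0.4697 (×6); sum = 18.376623.
The income-gap ratio divides by q (the poor only): 18.376623 / 25 = 0.7351.

0.7351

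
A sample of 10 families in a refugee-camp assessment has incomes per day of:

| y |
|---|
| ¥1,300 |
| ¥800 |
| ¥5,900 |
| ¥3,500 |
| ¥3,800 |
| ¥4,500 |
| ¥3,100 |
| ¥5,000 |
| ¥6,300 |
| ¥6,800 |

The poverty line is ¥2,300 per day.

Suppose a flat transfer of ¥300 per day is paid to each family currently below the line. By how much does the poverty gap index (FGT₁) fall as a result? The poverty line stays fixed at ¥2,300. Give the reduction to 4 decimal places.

Before: below the line — ¥800, ¥1,300; poverty gap index (FGT₁) = 0.108696.
After the ¥300 transfer: below the line — ¥1,100, ¥1,600; poverty gap index (FGT₁) = 0.082609.
Reduction = 0.108696 − 0.082609 = 0.0261.

0.0261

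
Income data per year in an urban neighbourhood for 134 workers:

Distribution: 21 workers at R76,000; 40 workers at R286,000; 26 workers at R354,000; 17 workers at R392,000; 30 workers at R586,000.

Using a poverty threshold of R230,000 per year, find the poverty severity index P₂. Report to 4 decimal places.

0.0703

Poor units: 21×R76,000 (q = 21 of N = 134).
Gap ratios (z−y)/z: (230000−76000)/230000 = 0.6696 (×21).
Squared: 0.4483 (×21).
Sum = 9.414669; P₂ = 9.414669 / 134 = 0.0703.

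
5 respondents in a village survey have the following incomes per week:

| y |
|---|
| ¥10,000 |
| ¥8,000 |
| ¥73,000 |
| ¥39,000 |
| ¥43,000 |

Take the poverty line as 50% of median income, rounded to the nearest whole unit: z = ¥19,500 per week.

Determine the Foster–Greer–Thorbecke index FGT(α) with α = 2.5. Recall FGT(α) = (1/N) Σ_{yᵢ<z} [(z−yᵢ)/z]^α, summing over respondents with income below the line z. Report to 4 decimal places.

0.0866

Below z: ¥8,000, ¥10,000 (q = 2 of N = 5).
Relative gaps: (19500−8000)/19500 = 0.5897; (19500−10000)/19500 = 0.4872.
Raised to α = 2.5: 0.26709; 0.16566.
Sum = 0.432752; FGT(2.5) = 0.432752 / 5 = 0.0866.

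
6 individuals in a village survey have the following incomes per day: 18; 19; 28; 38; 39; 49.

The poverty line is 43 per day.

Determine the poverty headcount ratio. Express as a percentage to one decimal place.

83.3%

5 of the 6 individuals have income below 43.
H = 5/6 = 83.3%.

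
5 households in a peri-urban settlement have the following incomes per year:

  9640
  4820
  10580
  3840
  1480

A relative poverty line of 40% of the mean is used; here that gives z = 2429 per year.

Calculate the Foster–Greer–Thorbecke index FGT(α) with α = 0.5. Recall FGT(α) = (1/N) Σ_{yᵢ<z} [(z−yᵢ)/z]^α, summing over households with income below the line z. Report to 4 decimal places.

0.1250

Poor units: 1480 (q = 1 of N = 5).
Gap ratios (z−y)/z: (2429−1480)/2429 = 0.3907.
Raised to α = 0.5: 0.62506.
Sum = 0.625057; FGT(0.5) = 0.625057 / 5 = 0.1250.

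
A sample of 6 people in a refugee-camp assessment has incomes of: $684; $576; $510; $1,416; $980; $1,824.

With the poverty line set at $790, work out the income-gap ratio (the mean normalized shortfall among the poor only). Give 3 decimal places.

0.253

Incomes under z: $510, $576, $684 (q = 3 of N = 6).
Relative gaps: 0.3544, 0.2709, 0.1342; sum = 0.759494.
I averages over the q = 3 poor units only: 0.759494 / 3 = 0.253.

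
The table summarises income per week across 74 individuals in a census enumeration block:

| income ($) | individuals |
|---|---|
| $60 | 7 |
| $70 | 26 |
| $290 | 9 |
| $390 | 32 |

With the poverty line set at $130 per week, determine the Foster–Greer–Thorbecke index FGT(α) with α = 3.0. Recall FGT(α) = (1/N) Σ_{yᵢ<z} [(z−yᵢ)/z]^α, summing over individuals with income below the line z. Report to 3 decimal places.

Below the line: 7×$60, 26×$70 (q = 33 of N = 74).
Normalized shortfalls: (130−60)/130 = 0.5385 (×7); (130−70)/130 = 0.4615 (×26).
Raised to α = 3.0: 0.15612 (×7); 0.09832 (×26).
Sum = 3.649067; FGT(3.0) = 3.649067 / 74 = 0.049.

0.049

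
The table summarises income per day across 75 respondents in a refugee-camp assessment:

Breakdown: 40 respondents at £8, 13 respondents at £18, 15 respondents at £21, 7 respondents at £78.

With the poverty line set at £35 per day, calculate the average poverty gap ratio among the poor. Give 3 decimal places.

Below z: 40×£8, 13×£18, 15×£21 (q = 68 of N = 75).
Shortfall ratios (z−y)/z: 0.7714 (×40), 0.4857 (×13), 0.4000 (×15); sum = 43.171429.
I averages over the q = 68 poor units only: 43.171429 / 68 = 0.635.

0.635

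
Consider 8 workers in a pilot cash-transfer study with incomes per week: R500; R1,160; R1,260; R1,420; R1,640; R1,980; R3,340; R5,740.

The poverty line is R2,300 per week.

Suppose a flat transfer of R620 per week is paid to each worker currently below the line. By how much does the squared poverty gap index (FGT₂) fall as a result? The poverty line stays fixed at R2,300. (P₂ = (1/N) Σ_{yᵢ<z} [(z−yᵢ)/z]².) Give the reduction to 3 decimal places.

Before: below the line — R500, R1,160, R1,260, R1,420, R1,640, R1,980; squared poverty gap index (FGT₂) = 0.16384.
After the R620 transfer: below the line — R1,120, R1,780, R1,880, R2,040, R2,260; squared poverty gap index (FGT₂) = 0.04509.
Reduction = 0.16384 − 0.04509 = 0.119.

0.119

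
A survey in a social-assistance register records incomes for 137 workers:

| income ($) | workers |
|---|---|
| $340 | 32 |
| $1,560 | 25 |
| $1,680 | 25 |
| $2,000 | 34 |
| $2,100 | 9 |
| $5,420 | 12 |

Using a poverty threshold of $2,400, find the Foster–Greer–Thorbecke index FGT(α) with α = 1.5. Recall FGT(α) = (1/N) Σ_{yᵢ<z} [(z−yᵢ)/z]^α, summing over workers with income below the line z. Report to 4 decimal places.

Below z: 32×$340, 25×$1,560, 25×$1,680, 34×$2,000, 9×$2,100 (q = 125 of N = 137).
Shortfall ratios: (2400−340)/2400 = 0.8583 (×32); (2400−1560)/2400 = 0.3500 (×25); (2400−1680)/2400 = 0.3000 (×25); (2400−2000)/2400 = 0.1667 (×34); (2400−2100)/2400 = 0.1250 (×9).
Raised to α = 1.5: 0.79521 (×32); 0.20706 (×25); 0.16432 (×25); 0.06804 (×34); 0.04419 (×9).
Sum = 37.442489; FGT(1.5) = 37.442489 / 137 = 0.2733.

0.2733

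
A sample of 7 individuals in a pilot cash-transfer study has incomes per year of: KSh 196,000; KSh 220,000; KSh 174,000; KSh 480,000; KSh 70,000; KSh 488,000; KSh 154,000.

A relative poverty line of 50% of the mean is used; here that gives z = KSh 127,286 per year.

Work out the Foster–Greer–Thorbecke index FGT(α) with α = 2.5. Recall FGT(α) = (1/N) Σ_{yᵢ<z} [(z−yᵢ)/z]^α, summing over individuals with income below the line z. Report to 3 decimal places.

0.019

Below the line: KSh 70,000 (q = 1 of N = 7).
Gap ratios (z−y)/z: (127286−70000)/127286 = 0.4501.
Raised to α = 2.5: 0.13588.
Sum = 0.135884; FGT(2.5) = 0.135884 / 7 = 0.019.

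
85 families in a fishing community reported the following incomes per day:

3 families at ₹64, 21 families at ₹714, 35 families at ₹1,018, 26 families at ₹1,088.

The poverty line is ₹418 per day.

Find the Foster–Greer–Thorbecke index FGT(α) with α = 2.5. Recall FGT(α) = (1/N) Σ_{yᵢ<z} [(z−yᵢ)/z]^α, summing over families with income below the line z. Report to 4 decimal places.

0.0233

Below the line: 3×₹64 (q = 3 of N = 85).
Shortfall ratios: (418−64)/418 = 0.8469 (×3).
Raised to α = 2.5: 0.66004 (×3).
Sum = 1.980107; FGT(2.5) = 1.980107 / 85 = 0.0233.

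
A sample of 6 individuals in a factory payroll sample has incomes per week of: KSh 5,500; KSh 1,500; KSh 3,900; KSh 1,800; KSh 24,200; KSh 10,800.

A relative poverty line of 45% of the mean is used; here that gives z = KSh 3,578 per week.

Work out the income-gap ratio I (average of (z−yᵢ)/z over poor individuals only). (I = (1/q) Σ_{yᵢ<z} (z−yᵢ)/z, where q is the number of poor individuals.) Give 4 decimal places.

Below the line: KSh 1,500, KSh 1,800 (q = 2 of N = 6).
Shortfall ratios (z−y)/z: 0.5808, 0.4969; sum = 1.077697.
I averages over the q = 2 poor units only: 1.077697 / 2 = 0.5388.

0.5388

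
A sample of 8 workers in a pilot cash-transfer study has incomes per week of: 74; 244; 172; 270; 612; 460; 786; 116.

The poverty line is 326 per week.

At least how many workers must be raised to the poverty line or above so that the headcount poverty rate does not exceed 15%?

Currently q = 5 of N = 8 are below the line (H = 0.625).
A headcount ratio of at most 15% allows at most ⌊0.15 × 8⌋ = 1 poor workers.
So at least 5 − 1 = 4 must be lifted.

4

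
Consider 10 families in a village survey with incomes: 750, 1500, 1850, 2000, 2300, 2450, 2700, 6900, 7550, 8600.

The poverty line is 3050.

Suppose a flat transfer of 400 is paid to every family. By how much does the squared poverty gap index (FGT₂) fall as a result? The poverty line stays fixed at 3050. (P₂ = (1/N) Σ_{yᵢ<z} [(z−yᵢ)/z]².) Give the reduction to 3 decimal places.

Before: below the line — 750, 1500, 1850, 2000, 2300, 2450, 2700; squared poverty gap index (FGT₂) = 0.12126.
After the 400 transfer: below the line — 1150, 1900, 2250, 2400, 2700, 2850; squared poverty gap index (FGT₂) = 0.06619.
Reduction = 0.12126 − 0.06619 = 0.055.

0.055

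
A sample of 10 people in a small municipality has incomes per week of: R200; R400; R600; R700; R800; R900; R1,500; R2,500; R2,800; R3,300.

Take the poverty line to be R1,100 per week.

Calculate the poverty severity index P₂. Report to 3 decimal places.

Below z: R200, R400, R600, R700, R800, R900 (q = 6 of N = 10).
Normalized shortfalls: (1100−200)/1100 = 0.8182; (1100−400)/1100 = 0.6364; (1100−600)/1100 = 0.4545; (1100−700)/1100 = 0.3636; (1100−800)/1100 = 0.2727; (1100−900)/1100 = 0.1818.
Squared: 0.6694; 0.4050; 0.2066; 0.1322; 0.0744; 0.0331.
Sum = 1.520661; P₂ = 1.520661 / 10 = 0.152.

0.152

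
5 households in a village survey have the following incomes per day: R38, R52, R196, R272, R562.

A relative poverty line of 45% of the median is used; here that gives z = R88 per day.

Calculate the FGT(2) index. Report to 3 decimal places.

0.098

Below z: R38, R52 (q = 2 of N = 5).
Normalized shortfalls: (88−38)/88 = 0.5682; (88−52)/88 = 0.4091.
Squared: 0.3228; 0.1674.
Sum = 0.490186; P₂ = 0.490186 / 5 = 0.098.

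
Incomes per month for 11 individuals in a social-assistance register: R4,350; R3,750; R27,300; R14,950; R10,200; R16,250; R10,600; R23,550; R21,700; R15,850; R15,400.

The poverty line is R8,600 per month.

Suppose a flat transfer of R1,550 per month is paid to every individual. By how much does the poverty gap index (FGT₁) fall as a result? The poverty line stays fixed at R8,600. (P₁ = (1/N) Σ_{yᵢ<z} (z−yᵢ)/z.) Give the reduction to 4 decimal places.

Before: below the line — R3,750, R4,350; poverty gap index (FGT₁) = 0.096195.
After the R1,550 transfer: below the line — R5,300, R5,900; poverty gap index (FGT₁) = 0.063425.
Reduction = 0.096195 − 0.063425 = 0.0328.

0.0328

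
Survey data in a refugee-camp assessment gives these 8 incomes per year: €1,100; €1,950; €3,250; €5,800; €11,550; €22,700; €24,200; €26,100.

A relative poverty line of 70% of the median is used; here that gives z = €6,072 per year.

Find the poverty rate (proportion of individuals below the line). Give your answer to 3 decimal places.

4 of the 8 individuals have income below €6,072.
H = 4/8 = 0.500.

0.500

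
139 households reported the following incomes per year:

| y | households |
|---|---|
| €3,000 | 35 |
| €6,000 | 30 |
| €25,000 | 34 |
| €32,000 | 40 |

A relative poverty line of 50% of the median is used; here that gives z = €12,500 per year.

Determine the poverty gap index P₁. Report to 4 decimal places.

Incomes under z: 35×€3,000, 30×€6,000 (q = 65 of N = 139).
Normalized shortfalls: (12500−3000)/12500 = 0.7600 (×35); (12500−6000)/12500 = 0.5200 (×30).
Sum of shortfalls = 42.200000; P₁ averages over all N: 42.200000 / 139 = 0.3036.

0.3036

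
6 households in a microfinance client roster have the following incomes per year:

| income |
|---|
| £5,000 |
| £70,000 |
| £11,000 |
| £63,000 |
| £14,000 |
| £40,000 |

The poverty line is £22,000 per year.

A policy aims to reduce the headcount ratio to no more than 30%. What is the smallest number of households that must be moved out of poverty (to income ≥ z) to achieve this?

2

3 of the 6 households are poor, so H = 3/6 = 0.500.
A headcount ratio of at most 30% allows at most ⌊0.30 × 6⌋ = 1 poor households.
So at least 3 − 1 = 2 must be lifted.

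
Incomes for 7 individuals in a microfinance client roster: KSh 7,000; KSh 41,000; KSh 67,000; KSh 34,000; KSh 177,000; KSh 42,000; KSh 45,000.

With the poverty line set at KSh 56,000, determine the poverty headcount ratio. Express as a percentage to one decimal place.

5 of the 7 individuals have income below KSh 56,000.
H = 5/7 = 71.4%.

71.4%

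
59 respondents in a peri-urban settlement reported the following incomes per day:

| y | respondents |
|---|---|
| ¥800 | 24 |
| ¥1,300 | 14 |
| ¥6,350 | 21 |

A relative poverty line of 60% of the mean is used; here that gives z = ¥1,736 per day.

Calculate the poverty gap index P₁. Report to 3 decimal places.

Below the line: 24×¥800, 14×¥1,300 (q = 38 of N = 59).
Normalized shortfalls: (1736−800)/1736 = 0.5392 (×24); (1736−1300)/1736 = 0.2512 (×14).
Sum of shortfalls = 16.456221; P₁ averages over all N: 16.456221 / 59 = 0.279.

0.279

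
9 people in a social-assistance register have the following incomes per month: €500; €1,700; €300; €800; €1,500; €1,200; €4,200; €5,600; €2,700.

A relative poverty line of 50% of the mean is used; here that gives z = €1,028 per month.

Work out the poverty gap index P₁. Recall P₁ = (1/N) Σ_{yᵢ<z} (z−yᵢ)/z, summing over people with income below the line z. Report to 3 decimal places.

Poor units: €300, €500, €800 (q = 3 of N = 9).
Shortfall ratios: (1028−300)/1028 = 0.7082; (1028−500)/1028 = 0.5136; (1028−800)/1028 = 0.2218.
Σ = 1.443580. Dividing by the full population N = 9 gives P₁ = 0.160.

0.160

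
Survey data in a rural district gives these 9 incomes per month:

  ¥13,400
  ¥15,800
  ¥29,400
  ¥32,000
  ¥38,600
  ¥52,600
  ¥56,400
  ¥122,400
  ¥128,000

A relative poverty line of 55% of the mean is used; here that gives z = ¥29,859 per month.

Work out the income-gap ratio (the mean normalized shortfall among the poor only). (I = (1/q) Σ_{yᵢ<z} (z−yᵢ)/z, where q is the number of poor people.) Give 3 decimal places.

0.346

Below z: ¥13,400, ¥15,800, ¥29,400 (q = 3 of N = 9).
Shortfall ratios (z−y)/z: 0.5512, 0.4708, 0.0154; sum = 1.037443.
I averages over the q = 3 poor units only: 1.037443 / 3 = 0.346.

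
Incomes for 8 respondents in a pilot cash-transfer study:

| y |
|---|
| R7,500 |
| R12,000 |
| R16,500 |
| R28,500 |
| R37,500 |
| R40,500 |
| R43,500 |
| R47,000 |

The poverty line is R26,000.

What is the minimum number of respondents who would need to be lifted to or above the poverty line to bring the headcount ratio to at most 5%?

3 of the 8 respondents are poor, so H = 3/8 = 0.375.
A headcount ratio of at most 5% allows at most ⌊0.05 × 8⌋ = 0 poor respondents.
So at least 3 − 0 = 3 must be lifted.

3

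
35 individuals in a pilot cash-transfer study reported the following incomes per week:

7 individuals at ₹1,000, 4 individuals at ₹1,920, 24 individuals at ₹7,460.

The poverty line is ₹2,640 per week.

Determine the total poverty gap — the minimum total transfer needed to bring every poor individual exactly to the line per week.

Poor units: 7×₹1,000, 4×₹1,920 (q = 11 of N = 35).
Individual gaps: 7×(2640−1000) = 11480; 4×(2640−1920) = 2880.
Aggregate gap = ₹14,360.

₹14,360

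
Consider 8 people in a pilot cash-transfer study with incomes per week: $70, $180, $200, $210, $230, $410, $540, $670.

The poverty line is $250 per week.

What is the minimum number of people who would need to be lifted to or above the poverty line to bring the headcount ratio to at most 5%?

Currently q = 5 of N = 8 are below the line (H = 0.625).
A headcount ratio of at most 5% allows at most ⌊0.05 × 8⌋ = 0 poor people.
So at least 5 − 0 = 5 must be lifted.

5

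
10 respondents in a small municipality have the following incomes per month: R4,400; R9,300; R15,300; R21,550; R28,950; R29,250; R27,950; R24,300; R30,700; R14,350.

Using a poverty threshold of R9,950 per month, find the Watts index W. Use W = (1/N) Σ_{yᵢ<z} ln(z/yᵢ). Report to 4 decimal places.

0.0884

Incomes under z: R4,400, R9,300 (q = 2 of N = 10).
ln(z/y) terms: ln(9950/4400) = 0.8160; ln(9950/9300) = 0.0676.
W = 0.883526 / 10 = 0.0884.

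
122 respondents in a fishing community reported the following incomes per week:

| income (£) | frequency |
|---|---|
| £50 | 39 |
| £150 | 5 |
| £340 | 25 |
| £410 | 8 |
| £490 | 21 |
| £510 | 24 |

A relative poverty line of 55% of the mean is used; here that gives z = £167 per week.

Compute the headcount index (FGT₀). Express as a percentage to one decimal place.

44 of the 122 respondents have income below £167.
H = 44/122 = 36.1%.

36.1%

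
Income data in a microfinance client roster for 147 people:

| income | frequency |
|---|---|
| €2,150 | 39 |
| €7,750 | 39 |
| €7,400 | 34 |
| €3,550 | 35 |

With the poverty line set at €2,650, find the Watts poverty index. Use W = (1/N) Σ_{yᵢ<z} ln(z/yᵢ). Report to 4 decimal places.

0.0555

Below z: 39×€2,150 (q = 39 of N = 147).
Log shortfalls: ln(2650/2150) = 0.2091 (×39).
W = 8.154580 / 147 = 0.0555.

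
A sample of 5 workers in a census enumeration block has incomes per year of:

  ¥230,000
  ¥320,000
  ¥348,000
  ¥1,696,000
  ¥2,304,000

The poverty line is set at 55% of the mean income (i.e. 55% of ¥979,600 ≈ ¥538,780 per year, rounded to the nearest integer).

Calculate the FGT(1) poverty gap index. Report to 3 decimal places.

Below z: ¥230,000, ¥320,000, ¥348,000 (q = 3 of N = 5).
Shortfall ratios: (538780−230000)/538780 = 0.5731; (538780−320000)/538780 = 0.4061; (538780−348000)/538780 = 0.3541.
Σ = 1.333271. Dividing by the full population N = 5 gives P₁ = 0.267.

0.267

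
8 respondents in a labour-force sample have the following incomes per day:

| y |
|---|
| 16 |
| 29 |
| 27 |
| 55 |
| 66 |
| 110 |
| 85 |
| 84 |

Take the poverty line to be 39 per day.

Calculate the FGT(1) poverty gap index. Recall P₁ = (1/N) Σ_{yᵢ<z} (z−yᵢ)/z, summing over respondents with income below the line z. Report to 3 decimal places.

0.144

Incomes under z: 16, 27, 29 (q = 3 of N = 8).
Normalized shortfalls: (39−16)/39 = 0.5897; (39−27)/39 = 0.3077; (39−29)/39 = 0.2564.
Σ = 1.153846. Dividing by the full population N = 8 gives P₁ = 0.144.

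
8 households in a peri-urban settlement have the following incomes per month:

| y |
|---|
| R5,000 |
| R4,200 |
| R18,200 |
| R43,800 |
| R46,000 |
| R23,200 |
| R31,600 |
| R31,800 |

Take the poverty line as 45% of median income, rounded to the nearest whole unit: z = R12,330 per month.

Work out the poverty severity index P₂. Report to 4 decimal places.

0.0985

Incomes under z: R4,200, R5,000 (q = 2 of N = 8).
Shortfall ratios: (12330−4200)/12330 = 0.6594; (12330−5000)/12330 = 0.5945.
Squared: 0.4348; 0.3534.
Sum = 0.788178; P₂ = 0.788178 / 8 = 0.0985.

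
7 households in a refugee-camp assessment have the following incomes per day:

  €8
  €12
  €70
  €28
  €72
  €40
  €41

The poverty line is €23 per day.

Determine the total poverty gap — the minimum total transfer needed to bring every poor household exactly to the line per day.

€26

Below the line: €8, €12 (q = 2 of N = 7).
Individual gaps: 23−8 = 15; 23−12 = 11.
Aggregate gap = €26.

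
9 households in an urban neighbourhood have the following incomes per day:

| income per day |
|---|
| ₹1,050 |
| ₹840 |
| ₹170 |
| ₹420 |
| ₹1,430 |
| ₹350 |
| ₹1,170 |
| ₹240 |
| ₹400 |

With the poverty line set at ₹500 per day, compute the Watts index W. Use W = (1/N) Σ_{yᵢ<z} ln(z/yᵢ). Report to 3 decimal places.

0.285

Incomes under z: ₹170, ₹240, ₹350, ₹400, ₹420 (q = 5 of N = 9).
ln(z/y) terms: ln(500/170) = 1.0788; ln(500/240) = 0.7340; ln(500/350) = 0.3567; ln(500/400) = 0.2231; ln(500/420) = 0.1744.
W = 2.566951 / 9 = 0.285.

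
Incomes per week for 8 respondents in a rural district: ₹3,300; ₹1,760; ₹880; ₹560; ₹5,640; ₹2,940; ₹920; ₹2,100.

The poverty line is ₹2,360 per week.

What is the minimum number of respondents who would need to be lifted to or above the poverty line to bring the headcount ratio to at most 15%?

4

5 of the 8 respondents are poor, so H = 5/8 = 0.625.
A headcount ratio of at most 15% allows at most ⌊0.15 × 8⌋ = 1 poor respondents.
So at least 5 − 1 = 4 must be lifted.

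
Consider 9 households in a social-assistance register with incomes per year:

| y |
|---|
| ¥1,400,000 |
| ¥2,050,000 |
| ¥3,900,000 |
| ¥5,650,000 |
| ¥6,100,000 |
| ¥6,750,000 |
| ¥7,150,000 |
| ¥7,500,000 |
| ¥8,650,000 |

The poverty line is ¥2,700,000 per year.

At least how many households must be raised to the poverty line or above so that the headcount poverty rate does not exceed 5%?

2

2 of the 9 households are poor, so H = 2/9 = 0.222.
A headcount ratio of at most 5% allows at most ⌊0.05 × 9⌋ = 0 poor households.
So at least 2 − 0 = 2 must be lifted.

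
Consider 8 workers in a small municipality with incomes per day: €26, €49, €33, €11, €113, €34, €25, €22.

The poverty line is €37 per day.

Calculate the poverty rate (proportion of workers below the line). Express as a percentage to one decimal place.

6 of the 8 workers have income below €37.
H = 6/8 = 75.0%.

75.0%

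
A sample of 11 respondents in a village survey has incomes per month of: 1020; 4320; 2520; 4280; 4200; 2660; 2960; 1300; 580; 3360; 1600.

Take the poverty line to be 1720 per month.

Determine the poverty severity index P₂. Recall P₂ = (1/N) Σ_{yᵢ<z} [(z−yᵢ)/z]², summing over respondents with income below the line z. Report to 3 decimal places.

Incomes under z: 580, 1020, 1300, 1600 (q = 4 of N = 11).
Gap ratios (z−y)/z: (1720−580)/1720 = 0.6628; (1720−1020)/1720 = 0.4070; (1720−1300)/1720 = 0.2442; (1720−1600)/1720 = 0.0698.
Squared: 0.4393; 0.1656; 0.0596; 0.0049.
Sum = 0.669416; P₂ = 0.669416 / 11 = 0.061.

0.061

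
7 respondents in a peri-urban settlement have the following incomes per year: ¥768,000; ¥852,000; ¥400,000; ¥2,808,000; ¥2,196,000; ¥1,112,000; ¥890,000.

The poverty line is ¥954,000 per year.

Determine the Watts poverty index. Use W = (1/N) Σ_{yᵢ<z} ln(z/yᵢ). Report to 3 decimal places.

0.181

Below z: ¥400,000, ¥768,000, ¥852,000, ¥890,000 (q = 4 of N = 7).
ln(z/y) terms: ln(954000/400000) = 0.8692; ln(954000/768000) = 0.2169; ln(954000/852000) = 0.1131; ln(954000/890000) = 0.0694.
W = 1.268592 / 7 = 0.181.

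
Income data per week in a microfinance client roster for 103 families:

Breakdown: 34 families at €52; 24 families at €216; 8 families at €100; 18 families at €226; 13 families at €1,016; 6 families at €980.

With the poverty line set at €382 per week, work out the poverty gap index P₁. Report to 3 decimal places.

Below the line: 34×€52, 8×€100, 24×€216, 18×€226 (q = 84 of N = 103).
Shortfall ratios: (382−52)/382 = 0.8639 (×34); (382−100)/382 = 0.7382 (×8); (382−216)/382 = 0.4346 (×24); (382−226)/382 = 0.4084 (×18).
Sum of shortfalls = 53.057592; P₁ averages over all N: 53.057592 / 103 = 0.515.

0.515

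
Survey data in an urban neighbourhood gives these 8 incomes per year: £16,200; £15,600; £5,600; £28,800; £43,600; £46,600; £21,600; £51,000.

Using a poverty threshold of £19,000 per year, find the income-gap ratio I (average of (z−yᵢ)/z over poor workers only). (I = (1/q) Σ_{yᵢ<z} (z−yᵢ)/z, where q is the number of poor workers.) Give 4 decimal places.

Incomes under z: £5,600, £15,600, £16,200 (q = 3 of N = 8).
Relative gaps: 0.7053, 0.1789, 0.1474; sum = 1.031579.
The income-gap ratio divides by q (the poor only): 1.031579 / 3 = 0.3439.

0.3439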